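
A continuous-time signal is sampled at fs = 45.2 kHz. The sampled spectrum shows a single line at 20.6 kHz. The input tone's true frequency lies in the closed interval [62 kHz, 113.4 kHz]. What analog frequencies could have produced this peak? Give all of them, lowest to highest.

Frequencies that alias to 20.6 kHz are k·fs ± 20.6 kHz for integer k ≥ 0.
k=0: 20.6 kHz.
k=1: 24.6 kHz, 65.8 kHz.
k=2: 69.8 kHz, 111 kHz.
k=3: 115 kHz, 156.2 kHz.
Within [62 kHz, 113.4 kHz]: 65.8 kHz, 69.8 kHz, 111 kHz.

65.8 kHz, 69.8 kHz, 111 kHz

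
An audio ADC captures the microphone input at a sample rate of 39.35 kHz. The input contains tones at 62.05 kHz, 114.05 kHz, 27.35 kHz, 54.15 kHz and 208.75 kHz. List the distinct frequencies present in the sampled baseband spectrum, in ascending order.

4 kHz, 12 kHz, 14.8 kHz, 16.65 kHz

fs/2 = 19.675 kHz.
62.05 kHz mod fs = 22.7 kHz.
22.7 kHz > fs/2 = 19.675 kHz, folds to fs − 22.7 kHz = 16.65 kHz.
114.05 kHz mod fs = 35.35 kHz.
35.35 kHz > fs/2 = 19.675 kHz, folds to fs − 35.35 kHz = 4 kHz.
27.35 kHz > fs/2 = 19.675 kHz, folds to fs − 27.35 kHz = 12 kHz.
54.15 kHz mod fs = 14.8 kHz.
14.8 kHz ≤ fs/2 = 19.675 kHz, appears at 14.8 kHz.
208.75 kHz mod fs = 12 kHz.
12 kHz ≤ fs/2 = 19.675 kHz, appears at 12 kHz.
Distinct values: {4 kHz, 12 kHz, 14.8 kHz, 16.65 kHz}.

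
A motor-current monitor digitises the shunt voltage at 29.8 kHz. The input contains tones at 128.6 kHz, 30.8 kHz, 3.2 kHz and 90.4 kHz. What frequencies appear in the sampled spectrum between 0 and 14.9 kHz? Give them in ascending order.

1 kHz, 3.2 kHz, 9.4 kHz

fs/2 = 14.9 kHz.
128.6 kHz mod fs = 9.4 kHz.
9.4 kHz ≤ fs/2 = 14.9 kHz, appears at 9.4 kHz.
30.8 kHz mod fs = 1 kHz.
1 kHz ≤ fs/2 = 14.9 kHz, appears at 1 kHz.
3.2 kHz ≤ fs/2 = 14.9 kHz, passes unchanged.
90.4 kHz mod fs = 1 kHz.
1 kHz ≤ fs/2 = 14.9 kHz, appears at 1 kHz.
Distinct values: {1 kHz, 3.2 kHz, 9.4 kHz}.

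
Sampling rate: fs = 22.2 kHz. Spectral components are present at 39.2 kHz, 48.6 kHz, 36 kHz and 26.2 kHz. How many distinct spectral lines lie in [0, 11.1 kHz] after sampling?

fs/2 = 11.1 kHz.
39.2 kHz mod fs = 17 kHz.
17 kHz > fs/2 = 11.1 kHz, folds to fs − 17 kHz = 5.2 kHz.
48.6 kHz mod fs = 4.2 kHz.
4.2 kHz ≤ fs/2 = 11.1 kHz, appears at 4.2 kHz.
36 kHz mod fs = 13.8 kHz.
13.8 kHz > fs/2 = 11.1 kHz, folds to fs − 13.8 kHz = 8.4 kHz.
26.2 kHz mod fs = 4 kHz.
4 kHz ≤ fs/2 = 11.1 kHz, appears at 4 kHz.
Distinct values: {4 kHz, 4.2 kHz, 5.2 kHz, 8.4 kHz} → 4.

4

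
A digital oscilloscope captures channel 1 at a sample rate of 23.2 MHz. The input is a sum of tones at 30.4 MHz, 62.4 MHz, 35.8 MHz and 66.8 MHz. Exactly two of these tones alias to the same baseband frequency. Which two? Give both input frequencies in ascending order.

fs/2 = 11.6 MHz.
30.4 MHz mod fs = 7.2 MHz.
7.2 MHz ≤ fs/2 = 11.6 MHz, appears at 7.2 MHz.
62.4 MHz mod fs = 16 MHz.
16 MHz > fs/2 = 11.6 MHz, folds to fs − 16 MHz = 7.2 MHz.
35.8 MHz mod fs = 12.6 MHz.
12.6 MHz > fs/2 = 11.6 MHz, folds to fs − 12.6 MHz = 10.6 MHz.
66.8 MHz mod fs = 20.4 MHz.
20.4 MHz > fs/2 = 11.6 MHz, folds to fs − 20.4 MHz = 2.8 MHz.
30.4 MHz and 62.4 MHz both map to 7.2 MHz.

30.4 MHz, 62.4 MHz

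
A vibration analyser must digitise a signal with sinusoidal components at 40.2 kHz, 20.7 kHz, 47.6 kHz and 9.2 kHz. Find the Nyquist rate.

Highest-frequency component: 47.6 kHz.
Nyquist rate = 2 × 47.6 kHz = 95.2 kHz.

95.2 kHz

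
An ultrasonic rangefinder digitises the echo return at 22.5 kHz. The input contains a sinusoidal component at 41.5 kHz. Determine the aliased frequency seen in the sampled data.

3.5 kHz

41.5 kHz mod fs = 19 kHz.
19 kHz > fs/2 = 11.25 kHz, folds to fs − 19 kHz = 3.5 kHz.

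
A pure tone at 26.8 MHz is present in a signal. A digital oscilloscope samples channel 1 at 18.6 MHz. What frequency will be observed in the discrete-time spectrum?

26.8 MHz mod fs = 8.2 MHz.
8.2 MHz ≤ fs/2 = 9.3 MHz, appears at 8.2 MHz.

8.2 MHz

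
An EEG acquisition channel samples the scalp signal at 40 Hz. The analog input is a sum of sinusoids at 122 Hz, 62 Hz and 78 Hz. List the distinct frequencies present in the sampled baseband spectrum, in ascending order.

2 Hz, 18 Hz

fs/2 = 20 Hz.
122 Hz mod fs = 2 Hz.
2 Hz ≤ fs/2 = 20 Hz, appears at 2 Hz.
62 Hz mod fs = 22 Hz.
22 Hz > fs/2 = 20 Hz, folds to fs − 22 Hz = 18 Hz.
78 Hz mod fs = 38 Hz.
38 Hz > fs/2 = 20 Hz, folds to fs − 38 Hz = 2 Hz.
Distinct values: {2 Hz, 18 Hz}.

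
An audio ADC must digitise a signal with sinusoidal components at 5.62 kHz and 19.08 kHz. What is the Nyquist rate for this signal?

38.16 kHz

Highest-frequency component: 19.08 kHz.
Nyquist rate = 2 × 19.08 kHz = 38.16 kHz.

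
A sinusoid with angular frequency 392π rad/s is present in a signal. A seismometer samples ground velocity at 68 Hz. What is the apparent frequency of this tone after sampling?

ω = 392π rad/s → f = ω/(2π) = 196 Hz.
196 Hz mod fs = 60 Hz.
60 Hz > fs/2 = 34 Hz, folds to fs − 60 Hz = 8 Hz.

8 Hz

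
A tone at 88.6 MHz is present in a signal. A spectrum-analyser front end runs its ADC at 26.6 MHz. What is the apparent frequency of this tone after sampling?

8.8 MHz

88.6 MHz mod fs = 8.8 MHz.
8.8 MHz ≤ fs/2 = 13.3 MHz, appears at 8.8 MHz.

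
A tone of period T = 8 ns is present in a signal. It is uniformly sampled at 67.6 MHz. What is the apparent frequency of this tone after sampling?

T = 8 ns → f = 1/T = 125 MHz.
125 MHz mod fs = 57.4 MHz.
57.4 MHz > fs/2 = 33.8 MHz, folds to fs − 57.4 MHz = 10.2 MHz.

10.2 MHz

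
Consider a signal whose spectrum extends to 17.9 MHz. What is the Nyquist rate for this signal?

35.8 MHz

Nyquist rate = 2 × 17.9 MHz = 35.8 MHz.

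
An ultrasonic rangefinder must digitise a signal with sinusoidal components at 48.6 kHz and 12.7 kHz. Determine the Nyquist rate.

97.2 kHz

Highest-frequency component: 48.6 kHz.
Nyquist rate = 2 × 48.6 kHz = 97.2 kHz.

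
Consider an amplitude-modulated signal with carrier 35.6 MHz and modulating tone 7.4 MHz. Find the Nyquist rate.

86 MHz

AM sidebands sit at fc ± fm = 28.2 MHz and 43 MHz.
Highest-frequency component: 43 MHz.
Nyquist rate = 2 × 43 MHz = 86 MHz.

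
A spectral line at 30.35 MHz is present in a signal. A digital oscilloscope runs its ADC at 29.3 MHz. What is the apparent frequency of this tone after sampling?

1.05 MHz

30.35 MHz mod fs = 1.05 MHz.
1.05 MHz ≤ fs/2 = 14.65 MHz, appears at 1.05 MHz.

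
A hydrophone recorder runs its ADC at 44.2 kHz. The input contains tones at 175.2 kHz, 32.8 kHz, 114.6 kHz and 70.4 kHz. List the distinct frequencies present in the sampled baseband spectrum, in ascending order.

fs/2 = 22.1 kHz.
175.2 kHz mod fs = 42.6 kHz.
42.6 kHz > fs/2 = 22.1 kHz, folds to fs − 42.6 kHz = 1.6 kHz.
32.8 kHz > fs/2 = 22.1 kHz, folds to fs − 32.8 kHz = 11.4 kHz.
114.6 kHz mod fs = 26.2 kHz.
26.2 kHz > fs/2 = 22.1 kHz, folds to fs − 26.2 kHz = 18 kHz.
70.4 kHz mod fs = 26.2 kHz.
26.2 kHz > fs/2 = 22.1 kHz, folds to fs − 26.2 kHz = 18 kHz.
Distinct values: {1.6 kHz, 11.4 kHz, 18 kHz}.

1.6 kHz, 11.4 kHz, 18 kHz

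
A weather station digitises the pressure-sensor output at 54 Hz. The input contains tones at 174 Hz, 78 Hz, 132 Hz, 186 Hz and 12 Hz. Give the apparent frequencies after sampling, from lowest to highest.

12 Hz, 24 Hz

fs/2 = 27 Hz.
174 Hz mod fs = 12 Hz.
12 Hz ≤ fs/2 = 27 Hz, appears at 12 Hz.
78 Hz mod fs = 24 Hz.
24 Hz ≤ fs/2 = 27 Hz, appears at 24 Hz.
132 Hz mod fs = 24 Hz.
24 Hz ≤ fs/2 = 27 Hz, appears at 24 Hz.
186 Hz mod fs = 24 Hz.
24 Hz ≤ fs/2 = 27 Hz, appears at 24 Hz.
12 Hz ≤ fs/2 = 27 Hz, passes unchanged.
Distinct values: {12 Hz, 24 Hz}.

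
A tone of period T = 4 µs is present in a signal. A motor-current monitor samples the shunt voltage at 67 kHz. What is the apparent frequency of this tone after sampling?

18 kHz

T = 4 µs → f = 1/T = 250 kHz.
250 kHz mod fs = 49 kHz.
49 kHz > fs/2 = 33.5 kHz, folds to fs − 49 kHz = 18 kHz.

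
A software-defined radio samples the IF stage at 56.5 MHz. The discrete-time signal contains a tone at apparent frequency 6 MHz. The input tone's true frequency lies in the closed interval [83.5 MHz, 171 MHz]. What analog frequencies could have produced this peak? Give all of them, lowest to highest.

107 MHz, 119 MHz, 163.5 MHz

Frequencies that alias to 6 MHz are k·fs ± 6 MHz for integer k ≥ 0.
k=0: 6 MHz.
k=1: 50.5 MHz, 62.5 MHz.
k=2: 107 MHz, 119 MHz.
k=3: 163.5 MHz, 175.5 MHz.
k=4: 220 MHz, 232 MHz.
Within [83.5 MHz, 171 MHz]: 107 MHz, 119 MHz, 163.5 MHz.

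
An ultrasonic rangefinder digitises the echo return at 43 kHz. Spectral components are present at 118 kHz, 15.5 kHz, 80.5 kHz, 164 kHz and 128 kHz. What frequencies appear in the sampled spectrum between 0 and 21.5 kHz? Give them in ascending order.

fs/2 = 21.5 kHz.
118 kHz mod fs = 32 kHz.
32 kHz > fs/2 = 21.5 kHz, folds to fs − 32 kHz = 11 kHz.
15.5 kHz ≤ fs/2 = 21.5 kHz, passes unchanged.
80.5 kHz mod fs = 37.5 kHz.
37.5 kHz > fs/2 = 21.5 kHz, folds to fs − 37.5 kHz = 5.5 kHz.
164 kHz mod fs = 35 kHz.
35 kHz > fs/2 = 21.5 kHz, folds to fs − 35 kHz = 8 kHz.
128 kHz mod fs = 42 kHz.
42 kHz > fs/2 = 21.5 kHz, folds to fs − 42 kHz = 1 kHz.
Distinct values: {1 kHz, 5.5 kHz, 8 kHz, 11 kHz, 15.5 kHz}.

1 kHz, 5.5 kHz, 8 kHz, 11 kHz, 15.5 kHz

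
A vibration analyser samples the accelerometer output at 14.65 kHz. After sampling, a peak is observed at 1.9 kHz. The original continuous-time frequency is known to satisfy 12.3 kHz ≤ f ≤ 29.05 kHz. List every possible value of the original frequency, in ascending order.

12.75 kHz, 16.55 kHz, 27.4 kHz

Frequencies that alias to 1.9 kHz are k·fs ± 1.9 kHz for integer k ≥ 0.
k=0: 1.9 kHz.
k=1: 12.75 kHz, 16.55 kHz.
k=2: 27.4 kHz, 31.2 kHz.
k=3: 42.05 kHz, 45.85 kHz.
Within [12.3 kHz, 29.05 kHz]: 12.75 kHz, 16.55 kHz, 27.4 kHz.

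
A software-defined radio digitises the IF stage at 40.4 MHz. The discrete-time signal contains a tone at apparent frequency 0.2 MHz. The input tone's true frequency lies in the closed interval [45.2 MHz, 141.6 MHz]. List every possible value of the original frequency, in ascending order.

Frequencies that alias to 0.2 MHz are k·fs ± 0.2 MHz for integer k ≥ 0.
k=0: 0.2 MHz.
k=1: 40.2 MHz, 40.6 MHz.
k=2: 80.6 MHz, 81 MHz.
k=3: 121 MHz, 121.4 MHz.
k=4: 161.4 MHz, 161.8 MHz.
Within [45.2 MHz, 141.6 MHz]: 80.6 MHz, 81 MHz, 121 MHz, 121.4 MHz.

80.6 MHz, 81 MHz, 121 MHz, 121.4 MHz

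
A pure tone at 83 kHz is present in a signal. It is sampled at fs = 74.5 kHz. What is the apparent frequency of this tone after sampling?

8.5 kHz

83 kHz mod fs = 8.5 kHz.
8.5 kHz ≤ fs/2 = 37.25 kHz, appears at 8.5 kHz.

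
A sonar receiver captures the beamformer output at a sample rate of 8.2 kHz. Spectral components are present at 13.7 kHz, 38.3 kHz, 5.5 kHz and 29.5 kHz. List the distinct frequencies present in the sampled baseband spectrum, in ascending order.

fs/2 = 4.1 kHz.
13.7 kHz mod fs = 5.5 kHz.
5.5 kHz > fs/2 = 4.1 kHz, folds to fs − 5.5 kHz = 2.7 kHz.
38.3 kHz mod fs = 5.5 kHz.
5.5 kHz > fs/2 = 4.1 kHz, folds to fs − 5.5 kHz = 2.7 kHz.
5.5 kHz > fs/2 = 4.1 kHz, folds to fs − 5.5 kHz = 2.7 kHz.
29.5 kHz mod fs = 4.9 kHz.
4.9 kHz > fs/2 = 4.1 kHz, folds to fs − 4.9 kHz = 3.3 kHz.
Distinct values: {2.7 kHz, 3.3 kHz}.

2.7 kHz, 3.3 kHz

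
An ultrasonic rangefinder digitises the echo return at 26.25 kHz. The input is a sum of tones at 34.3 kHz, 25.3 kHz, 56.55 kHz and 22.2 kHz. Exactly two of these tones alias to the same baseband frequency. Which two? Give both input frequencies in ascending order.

fs/2 = 13.125 kHz.
34.3 kHz mod fs = 8.05 kHz.
8.05 kHz ≤ fs/2 = 13.125 kHz, appears at 8.05 kHz.
25.3 kHz > fs/2 = 13.125 kHz, folds to fs − 25.3 kHz = 0.95 kHz.
56.55 kHz mod fs = 4.05 kHz.
4.05 kHz ≤ fs/2 = 13.125 kHz, appears at 4.05 kHz.
22.2 kHz > fs/2 = 13.125 kHz, folds to fs − 22.2 kHz = 4.05 kHz.
22.2 kHz and 56.55 kHz both map to 4.05 kHz.

22.2 kHz, 56.55 kHz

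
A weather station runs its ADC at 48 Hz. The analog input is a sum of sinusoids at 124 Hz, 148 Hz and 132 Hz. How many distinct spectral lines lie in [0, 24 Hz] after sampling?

3

fs/2 = 24 Hz.
124 Hz mod fs = 28 Hz.
28 Hz > fs/2 = 24 Hz, folds to fs − 28 Hz = 20 Hz.
148 Hz mod fs = 4 Hz.
4 Hz ≤ fs/2 = 24 Hz, appears at 4 Hz.
132 Hz mod fs = 36 Hz.
36 Hz > fs/2 = 24 Hz, folds to fs − 36 Hz = 12 Hz.
Distinct values: {4 Hz, 12 Hz, 20 Hz} → 3.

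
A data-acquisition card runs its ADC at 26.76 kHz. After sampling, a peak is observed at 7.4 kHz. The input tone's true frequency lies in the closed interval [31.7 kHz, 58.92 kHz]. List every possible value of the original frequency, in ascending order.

34.16 kHz, 46.12 kHz

Frequencies that alias to 7.4 kHz are k·fs ± 7.4 kHz for integer k ≥ 0.
k=0: 7.4 kHz.
k=1: 19.36 kHz, 34.16 kHz.
k=2: 46.12 kHz, 60.92 kHz.
k=3: 72.88 kHz, 87.68 kHz.
Within [31.7 kHz, 58.92 kHz]: 34.16 kHz, 46.12 kHz.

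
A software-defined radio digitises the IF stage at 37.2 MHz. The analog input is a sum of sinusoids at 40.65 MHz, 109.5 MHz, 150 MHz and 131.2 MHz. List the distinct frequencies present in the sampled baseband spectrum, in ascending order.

1.2 MHz, 2.1 MHz, 3.45 MHz, 17.6 MHz

fs/2 = 18.6 MHz.
40.65 MHz mod fs = 3.45 MHz.
3.45 MHz ≤ fs/2 = 18.6 MHz, appears at 3.45 MHz.
109.5 MHz mod fs = 35.1 MHz.
35.1 MHz > fs/2 = 18.6 MHz, folds to fs − 35.1 MHz = 2.1 MHz.
150 MHz mod fs = 1.2 MHz.
1.2 MHz ≤ fs/2 = 18.6 MHz, appears at 1.2 MHz.
131.2 MHz mod fs = 19.6 MHz.
19.6 MHz > fs/2 = 18.6 MHz, folds to fs − 19.6 MHz = 17.6 MHz.
Distinct values: {1.2 MHz, 2.1 MHz, 3.45 MHz, 17.6 MHz}.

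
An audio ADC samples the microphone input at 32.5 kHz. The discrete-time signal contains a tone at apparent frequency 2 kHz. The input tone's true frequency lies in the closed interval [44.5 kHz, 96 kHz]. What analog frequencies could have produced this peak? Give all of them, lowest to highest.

63 kHz, 67 kHz, 95.5 kHz

Frequencies that alias to 2 kHz are k·fs ± 2 kHz for integer k ≥ 0.
k=0: 2 kHz.
k=1: 30.5 kHz, 34.5 kHz.
k=2: 63 kHz, 67 kHz.
k=3: 95.5 kHz, 99.5 kHz.
k=4: 128 kHz, 132 kHz.
Within [44.5 kHz, 96 kHz]: 63 kHz, 67 kHz, 95.5 kHz.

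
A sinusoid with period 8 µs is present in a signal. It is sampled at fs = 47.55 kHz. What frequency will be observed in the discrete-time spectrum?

17.65 kHz

T = 8 µs → f = 1/T = 125 kHz.
125 kHz mod fs = 29.9 kHz.
29.9 kHz > fs/2 = 23.775 kHz, folds to fs − 29.9 kHz = 17.65 kHz.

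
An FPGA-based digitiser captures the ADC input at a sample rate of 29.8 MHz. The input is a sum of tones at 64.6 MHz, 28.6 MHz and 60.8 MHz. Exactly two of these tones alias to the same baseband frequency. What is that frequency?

1.2 MHz

fs/2 = 14.9 MHz.
64.6 MHz mod fs = 5 MHz.
5 MHz ≤ fs/2 = 14.9 MHz, appears at 5 MHz.
28.6 MHz > fs/2 = 14.9 MHz, folds to fs − 28.6 MHz = 1.2 MHz.
60.8 MHz mod fs = 1.2 MHz.
1.2 MHz ≤ fs/2 = 14.9 MHz, appears at 1.2 MHz.
28.6 MHz and 60.8 MHz both map to 1.2 MHz.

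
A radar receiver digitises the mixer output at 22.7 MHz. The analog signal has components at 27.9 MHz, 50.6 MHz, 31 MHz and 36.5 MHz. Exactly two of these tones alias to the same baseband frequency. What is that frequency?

fs/2 = 11.35 MHz.
27.9 MHz mod fs = 5.2 MHz.
5.2 MHz ≤ fs/2 = 11.35 MHz, appears at 5.2 MHz.
50.6 MHz mod fs = 5.2 MHz.
5.2 MHz ≤ fs/2 = 11.35 MHz, appears at 5.2 MHz.
31 MHz mod fs = 8.3 MHz.
8.3 MHz ≤ fs/2 = 11.35 MHz, appears at 8.3 MHz.
36.5 MHz mod fs = 13.8 MHz.
13.8 MHz > fs/2 = 11.35 MHz, folds to fs − 13.8 MHz = 8.9 MHz.
27.9 MHz and 50.6 MHz both map to 5.2 MHz.

5.2 MHz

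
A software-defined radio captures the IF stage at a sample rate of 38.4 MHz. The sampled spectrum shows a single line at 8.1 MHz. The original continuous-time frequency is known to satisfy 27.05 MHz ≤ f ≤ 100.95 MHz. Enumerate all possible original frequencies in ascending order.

Frequencies that alias to 8.1 MHz are k·fs ± 8.1 MHz for integer k ≥ 0.
k=0: 8.1 MHz.
k=1: 30.3 MHz, 46.5 MHz.
k=2: 68.7 MHz, 84.9 MHz.
k=3: 107.1 MHz, 123.3 MHz.
Within [27.05 MHz, 100.95 MHz]: 30.3 MHz, 46.5 MHz, 68.7 MHz, 84.9 MHz.

30.3 MHz, 46.5 MHz, 68.7 MHz, 84.9 MHz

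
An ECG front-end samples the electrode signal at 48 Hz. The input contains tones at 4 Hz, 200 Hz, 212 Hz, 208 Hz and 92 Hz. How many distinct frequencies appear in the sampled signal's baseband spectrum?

4

fs/2 = 24 Hz.
4 Hz ≤ fs/2 = 24 Hz, passes unchanged.
200 Hz mod fs = 8 Hz.
8 Hz ≤ fs/2 = 24 Hz, appears at 8 Hz.
212 Hz mod fs = 20 Hz.
20 Hz ≤ fs/2 = 24 Hz, appears at 20 Hz.
208 Hz mod fs = 16 Hz.
16 Hz ≤ fs/2 = 24 Hz, appears at 16 Hz.
92 Hz mod fs = 44 Hz.
44 Hz > fs/2 = 24 Hz, folds to fs − 44 Hz = 4 Hz.
Distinct values: {4 Hz, 8 Hz, 16 Hz, 20 Hz} → 4.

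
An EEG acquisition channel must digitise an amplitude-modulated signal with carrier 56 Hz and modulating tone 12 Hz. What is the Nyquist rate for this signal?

136 Hz

AM sidebands sit at fc ± fm = 44 Hz and 68 Hz.
Highest-frequency component: 68 Hz.
Nyquist rate = 2 × 68 Hz = 136 Hz.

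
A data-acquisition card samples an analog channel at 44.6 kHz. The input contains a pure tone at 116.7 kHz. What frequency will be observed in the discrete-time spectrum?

17.1 kHz

116.7 kHz mod fs = 27.5 kHz.
27.5 kHz > fs/2 = 22.3 kHz, folds to fs − 27.5 kHz = 17.1 kHz.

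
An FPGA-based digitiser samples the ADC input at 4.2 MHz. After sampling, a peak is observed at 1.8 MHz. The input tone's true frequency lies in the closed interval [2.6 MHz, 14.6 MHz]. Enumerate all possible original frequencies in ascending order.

Frequencies that alias to 1.8 MHz are k·fs ± 1.8 MHz for integer k ≥ 0.
k=0: 1.8 MHz.
k=1: 2.4 MHz, 6 MHz.
k=2: 6.6 MHz, 10.2 MHz.
k=3: 10.8 MHz, 14.4 MHz.
k=4: 15 MHz, 18.6 MHz.
Within [2.6 MHz, 14.6 MHz]: 6 MHz, 6.6 MHz, 10.2 MHz, 10.8 MHz, 14.4 MHz.

6 MHz, 6.6 MHz, 10.2 MHz, 10.8 MHz, 14.4 MHz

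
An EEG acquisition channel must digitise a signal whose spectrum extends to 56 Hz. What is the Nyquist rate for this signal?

Nyquist rate = 2 × 56 Hz = 112 Hz.

112 Hz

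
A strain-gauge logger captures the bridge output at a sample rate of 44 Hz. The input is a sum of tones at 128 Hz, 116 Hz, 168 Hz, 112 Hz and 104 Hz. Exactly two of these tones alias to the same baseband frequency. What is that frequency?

fs/2 = 22 Hz.
128 Hz mod fs = 40 Hz.
40 Hz > fs/2 = 22 Hz, folds to fs − 40 Hz = 4 Hz.
116 Hz mod fs = 28 Hz.
28 Hz > fs/2 = 22 Hz, folds to fs − 28 Hz = 16 Hz.
168 Hz mod fs = 36 Hz.
36 Hz > fs/2 = 22 Hz, folds to fs − 36 Hz = 8 Hz.
112 Hz mod fs = 24 Hz.
24 Hz > fs/2 = 22 Hz, folds to fs − 24 Hz = 20 Hz.
104 Hz mod fs = 16 Hz.
16 Hz ≤ fs/2 = 22 Hz, appears at 16 Hz.
104 Hz and 116 Hz both map to 16 Hz.

16 Hz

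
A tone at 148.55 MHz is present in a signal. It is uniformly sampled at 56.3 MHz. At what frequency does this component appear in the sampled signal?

148.55 MHz mod fs = 35.95 MHz.
35.95 MHz > fs/2 = 28.15 MHz, folds to fs − 35.95 MHz = 20.35 MHz.

20.35 MHz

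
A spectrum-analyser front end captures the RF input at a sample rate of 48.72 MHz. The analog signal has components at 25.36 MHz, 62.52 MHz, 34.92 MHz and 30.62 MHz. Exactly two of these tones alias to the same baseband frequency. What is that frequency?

fs/2 = 24.36 MHz.
25.36 MHz > fs/2 = 24.36 MHz, folds to fs − 25.36 MHz = 23.36 MHz.
62.52 MHz mod fs = 13.8 MHz.
13.8 MHz ≤ fs/2 = 24.36 MHz, appears at 13.8 MHz.
34.92 MHz > fs/2 = 24.36 MHz, folds to fs − 34.92 MHz = 13.8 MHz.
30.62 MHz > fs/2 = 24.36 MHz, folds to fs − 30.62 MHz = 18.1 MHz.
34.92 MHz and 62.52 MHz both map to 13.8 MHz.

13.8 MHz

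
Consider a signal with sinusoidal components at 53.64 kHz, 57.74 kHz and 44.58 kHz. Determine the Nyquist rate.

Highest-frequency component: 57.74 kHz.
Nyquist rate = 2 × 57.74 kHz = 115.48 kHz.

115.48 kHz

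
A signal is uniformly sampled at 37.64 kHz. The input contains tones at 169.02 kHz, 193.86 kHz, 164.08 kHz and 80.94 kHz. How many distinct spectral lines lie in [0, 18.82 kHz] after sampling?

3

fs/2 = 18.82 kHz.
169.02 kHz mod fs = 18.46 kHz.
18.46 kHz ≤ fs/2 = 18.82 kHz, appears at 18.46 kHz.
193.86 kHz mod fs = 5.66 kHz.
5.66 kHz ≤ fs/2 = 18.82 kHz, appears at 5.66 kHz.
164.08 kHz mod fs = 13.52 kHz.
13.52 kHz ≤ fs/2 = 18.82 kHz, appears at 13.52 kHz.
80.94 kHz mod fs = 5.66 kHz.
5.66 kHz ≤ fs/2 = 18.82 kHz, appears at 5.66 kHz.
Distinct values: {5.66 kHz, 13.52 kHz, 18.46 kHz} → 3.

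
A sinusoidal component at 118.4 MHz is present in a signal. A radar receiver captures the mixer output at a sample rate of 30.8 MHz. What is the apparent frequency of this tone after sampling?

4.8 MHz

118.4 MHz mod fs = 26 MHz.
26 MHz > fs/2 = 15.4 MHz, folds to fs − 26 MHz = 4.8 MHz.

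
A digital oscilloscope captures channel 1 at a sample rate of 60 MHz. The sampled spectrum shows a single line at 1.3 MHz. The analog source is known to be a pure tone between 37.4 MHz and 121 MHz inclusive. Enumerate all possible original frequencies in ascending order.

Frequencies that alias to 1.3 MHz are k·fs ± 1.3 MHz for integer k ≥ 0.
k=0: 1.3 MHz.
k=1: 58.7 MHz, 61.3 MHz.
k=2: 118.7 MHz, 121.3 MHz.
k=3: 178.7 MHz, 181.3 MHz.
Within [37.4 MHz, 121 MHz]: 58.7 MHz, 61.3 MHz, 118.7 MHz.

58.7 MHz, 61.3 MHz, 118.7 MHz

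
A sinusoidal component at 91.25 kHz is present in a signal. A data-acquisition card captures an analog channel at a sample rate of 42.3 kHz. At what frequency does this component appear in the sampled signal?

91.25 kHz mod fs = 6.65 kHz.
6.65 kHz ≤ fs/2 = 21.15 kHz, appears at 6.65 kHz.

6.65 kHz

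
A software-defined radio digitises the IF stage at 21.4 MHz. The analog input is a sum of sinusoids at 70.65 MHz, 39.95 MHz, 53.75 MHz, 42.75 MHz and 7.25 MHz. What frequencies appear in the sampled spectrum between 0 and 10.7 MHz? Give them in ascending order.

fs/2 = 10.7 MHz.
70.65 MHz mod fs = 6.45 MHz.
6.45 MHz ≤ fs/2 = 10.7 MHz, appears at 6.45 MHz.
39.95 MHz mod fs = 18.55 MHz.
18.55 MHz > fs/2 = 10.7 MHz, folds to fs − 18.55 MHz = 2.85 MHz.
53.75 MHz mod fs = 10.95 MHz.
10.95 MHz > fs/2 = 10.7 MHz, folds to fs − 10.95 MHz = 10.45 MHz.
42.75 MHz mod fs = 21.35 MHz.
21.35 MHz > fs/2 = 10.7 MHz, folds to fs − 21.35 MHz = 0.05 MHz.
7.25 MHz ≤ fs/2 = 10.7 MHz, passes unchanged.
Distinct values: {0.05 MHz, 2.85 MHz, 6.45 MHz, 7.25 MHz, 10.45 MHz}.

0.05 MHz, 2.85 MHz, 6.45 MHz, 7.25 MHz, 10.45 MHz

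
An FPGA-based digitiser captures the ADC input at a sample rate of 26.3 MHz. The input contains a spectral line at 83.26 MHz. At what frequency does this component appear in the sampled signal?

4.36 MHz

83.26 MHz mod fs = 4.36 MHz.
4.36 MHz ≤ fs/2 = 13.15 MHz, appears at 4.36 MHz.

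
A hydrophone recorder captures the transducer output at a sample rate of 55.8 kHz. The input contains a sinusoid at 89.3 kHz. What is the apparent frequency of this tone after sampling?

22.3 kHz

89.3 kHz mod fs = 33.5 kHz.
33.5 kHz > fs/2 = 27.9 kHz, folds to fs − 33.5 kHz = 22.3 kHz.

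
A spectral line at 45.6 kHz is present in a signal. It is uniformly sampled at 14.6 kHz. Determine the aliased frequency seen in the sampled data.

1.8 kHz

45.6 kHz mod fs = 1.8 kHz.
1.8 kHz ≤ fs/2 = 7.3 kHz, appears at 1.8 kHz.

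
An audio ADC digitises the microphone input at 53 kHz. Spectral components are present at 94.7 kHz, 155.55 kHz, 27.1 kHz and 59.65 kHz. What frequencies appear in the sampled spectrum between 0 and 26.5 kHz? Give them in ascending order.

3.45 kHz, 6.65 kHz, 11.3 kHz, 25.9 kHz

fs/2 = 26.5 kHz.
94.7 kHz mod fs = 41.7 kHz.
41.7 kHz > fs/2 = 26.5 kHz, folds to fs − 41.7 kHz = 11.3 kHz.
155.55 kHz mod fs = 49.55 kHz.
49.55 kHz > fs/2 = 26.5 kHz, folds to fs − 49.55 kHz = 3.45 kHz.
27.1 kHz > fs/2 = 26.5 kHz, folds to fs − 27.1 kHz = 25.9 kHz.
59.65 kHz mod fs = 6.65 kHz.
6.65 kHz ≤ fs/2 = 26.5 kHz, appears at 6.65 kHz.
Distinct values: {3.45 kHz, 6.65 kHz, 11.3 kHz, 25.9 kHz}.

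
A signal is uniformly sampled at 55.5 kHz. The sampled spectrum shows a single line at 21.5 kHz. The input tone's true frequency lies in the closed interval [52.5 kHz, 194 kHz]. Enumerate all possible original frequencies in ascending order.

77 kHz, 89.5 kHz, 132.5 kHz, 145 kHz, 188 kHz

Frequencies that alias to 21.5 kHz are k·fs ± 21.5 kHz for integer k ≥ 0.
k=0: 21.5 kHz.
k=1: 34 kHz, 77 kHz.
k=2: 89.5 kHz, 132.5 kHz.
k=3: 145 kHz, 188 kHz.
k=4: 200.5 kHz, 243.5 kHz.
Within [52.5 kHz, 194 kHz]: 77 kHz, 89.5 kHz, 132.5 kHz, 145 kHz, 188 kHz.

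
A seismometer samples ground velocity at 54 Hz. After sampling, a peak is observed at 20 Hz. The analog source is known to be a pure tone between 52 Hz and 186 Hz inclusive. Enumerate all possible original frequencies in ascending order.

Frequencies that alias to 20 Hz are k·fs ± 20 Hz for integer k ≥ 0.
k=0: 20 Hz.
k=1: 34 Hz, 74 Hz.
k=2: 88 Hz, 128 Hz.
k=3: 142 Hz, 182 Hz.
k=4: 196 Hz, 236 Hz.
Within [52 Hz, 186 Hz]: 74 Hz, 88 Hz, 128 Hz, 142 Hz, 182 Hz.

74 Hz, 88 Hz, 128 Hz, 142 Hz, 182 Hz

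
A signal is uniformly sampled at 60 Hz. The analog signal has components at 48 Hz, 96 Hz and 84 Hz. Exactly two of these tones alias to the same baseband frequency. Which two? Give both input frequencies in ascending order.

fs/2 = 30 Hz.
48 Hz > fs/2 = 30 Hz, folds to fs − 48 Hz = 12 Hz.
96 Hz mod fs = 36 Hz.
36 Hz > fs/2 = 30 Hz, folds to fs − 36 Hz = 24 Hz.
84 Hz mod fs = 24 Hz.
24 Hz ≤ fs/2 = 30 Hz, appears at 24 Hz.
84 Hz and 96 Hz both map to 24 Hz.

84 Hz, 96 Hz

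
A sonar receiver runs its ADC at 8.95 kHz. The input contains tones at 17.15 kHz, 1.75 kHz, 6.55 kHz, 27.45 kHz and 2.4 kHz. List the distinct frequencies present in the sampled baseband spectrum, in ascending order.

0.6 kHz, 0.75 kHz, 1.75 kHz, 2.4 kHz

fs/2 = 4.475 kHz.
17.15 kHz mod fs = 8.2 kHz.
8.2 kHz > fs/2 = 4.475 kHz, folds to fs − 8.2 kHz = 0.75 kHz.
1.75 kHz ≤ fs/2 = 4.475 kHz, passes unchanged.
6.55 kHz > fs/2 = 4.475 kHz, folds to fs − 6.55 kHz = 2.4 kHz.
27.45 kHz mod fs = 0.6 kHz.
0.6 kHz ≤ fs/2 = 4.475 kHz, appears at 0.6 kHz.
2.4 kHz ≤ fs/2 = 4.475 kHz, passes unchanged.
Distinct values: {0.6 kHz, 0.75 kHz, 1.75 kHz, 2.4 kHz}.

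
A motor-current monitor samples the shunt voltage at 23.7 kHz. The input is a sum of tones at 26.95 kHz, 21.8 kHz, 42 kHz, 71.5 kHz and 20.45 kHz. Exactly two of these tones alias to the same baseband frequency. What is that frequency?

fs/2 = 11.85 kHz.
26.95 kHz mod fs = 3.25 kHz.
3.25 kHz ≤ fs/2 = 11.85 kHz, appears at 3.25 kHz.
21.8 kHz > fs/2 = 11.85 kHz, folds to fs − 21.8 kHz = 1.9 kHz.
42 kHz mod fs = 18.3 kHz.
18.3 kHz > fs/2 = 11.85 kHz, folds to fs − 18.3 kHz = 5.4 kHz.
71.5 kHz mod fs = 0.4 kHz.
0.4 kHz ≤ fs/2 = 11.85 kHz, appears at 0.4 kHz.
20.45 kHz > fs/2 = 11.85 kHz, folds to fs − 20.45 kHz = 3.25 kHz.
20.45 kHz and 26.95 kHz both map to 3.25 kHz.

3.25 kHz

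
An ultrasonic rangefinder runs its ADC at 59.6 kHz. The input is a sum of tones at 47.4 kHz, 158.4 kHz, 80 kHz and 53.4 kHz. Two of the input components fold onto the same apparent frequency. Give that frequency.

fs/2 = 29.8 kHz.
47.4 kHz > fs/2 = 29.8 kHz, folds to fs − 47.4 kHz = 12.2 kHz.
158.4 kHz mod fs = 39.2 kHz.
39.2 kHz > fs/2 = 29.8 kHz, folds to fs − 39.2 kHz = 20.4 kHz.
80 kHz mod fs = 20.4 kHz.
20.4 kHz ≤ fs/2 = 29.8 kHz, appears at 20.4 kHz.
53.4 kHz > fs/2 = 29.8 kHz, folds to fs − 53.4 kHz = 6.2 kHz.
80 kHz and 158.4 kHz both map to 20.4 kHz.

20.4 kHz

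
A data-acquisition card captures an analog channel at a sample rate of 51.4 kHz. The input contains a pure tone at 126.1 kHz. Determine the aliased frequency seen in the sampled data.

23.3 kHz

126.1 kHz mod fs = 23.3 kHz.
23.3 kHz ≤ fs/2 = 25.7 kHz, appears at 23.3 kHz.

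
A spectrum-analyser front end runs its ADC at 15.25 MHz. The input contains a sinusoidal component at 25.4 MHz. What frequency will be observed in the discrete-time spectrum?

5.1 MHz

25.4 MHz mod fs = 10.15 MHz.
10.15 MHz > fs/2 = 7.625 MHz, folds to fs − 10.15 MHz = 5.1 MHz.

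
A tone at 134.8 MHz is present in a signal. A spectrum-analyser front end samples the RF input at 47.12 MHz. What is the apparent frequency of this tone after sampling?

6.56 MHz

134.8 MHz mod fs = 40.56 MHz.
40.56 MHz > fs/2 = 23.56 MHz, folds to fs − 40.56 MHz = 6.56 MHz.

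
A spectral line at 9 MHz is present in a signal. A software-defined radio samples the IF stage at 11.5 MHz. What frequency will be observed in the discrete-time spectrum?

2.5 MHz

9 MHz > fs/2 = 5.75 MHz, folds to fs − 9 MHz = 2.5 MHz.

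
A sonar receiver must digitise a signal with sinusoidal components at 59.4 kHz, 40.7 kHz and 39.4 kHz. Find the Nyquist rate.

Highest-frequency component: 59.4 kHz.
Nyquist rate = 2 × 59.4 kHz = 118.8 kHz.

118.8 kHz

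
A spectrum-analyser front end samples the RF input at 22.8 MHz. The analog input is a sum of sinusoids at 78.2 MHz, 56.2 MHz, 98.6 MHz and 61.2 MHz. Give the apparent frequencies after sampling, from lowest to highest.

7.2 MHz, 7.4 MHz, 9.8 MHz, 10.6 MHz

fs/2 = 11.4 MHz.
78.2 MHz mod fs = 9.8 MHz.
9.8 MHz ≤ fs/2 = 11.4 MHz, appears at 9.8 MHz.
56.2 MHz mod fs = 10.6 MHz.
10.6 MHz ≤ fs/2 = 11.4 MHz, appears at 10.6 MHz.
98.6 MHz mod fs = 7.4 MHz.
7.4 MHz ≤ fs/2 = 11.4 MHz, appears at 7.4 MHz.
61.2 MHz mod fs = 15.6 MHz.
15.6 MHz > fs/2 = 11.4 MHz, folds to fs − 15.6 MHz = 7.2 MHz.
Distinct values: {7.2 MHz, 7.4 MHz, 9.8 MHz, 10.6 MHz}.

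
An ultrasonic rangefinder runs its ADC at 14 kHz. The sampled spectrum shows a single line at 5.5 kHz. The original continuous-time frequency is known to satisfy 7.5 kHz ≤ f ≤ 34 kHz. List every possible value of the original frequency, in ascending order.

Frequencies that alias to 5.5 kHz are k·fs ± 5.5 kHz for integer k ≥ 0.
k=0: 5.5 kHz.
k=1: 8.5 kHz, 19.5 kHz.
k=2: 22.5 kHz, 33.5 kHz.
k=3: 36.5 kHz, 47.5 kHz.
Within [7.5 kHz, 34 kHz]: 8.5 kHz, 19.5 kHz, 22.5 kHz, 33.5 kHz.

8.5 kHz, 19.5 kHz, 22.5 kHz, 33.5 kHz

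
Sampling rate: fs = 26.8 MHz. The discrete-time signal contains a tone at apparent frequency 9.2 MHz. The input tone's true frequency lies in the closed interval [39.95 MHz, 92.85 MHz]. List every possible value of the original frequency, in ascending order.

44.4 MHz, 62.8 MHz, 71.2 MHz, 89.6 MHz

Frequencies that alias to 9.2 MHz are k·fs ± 9.2 MHz for integer k ≥ 0.
k=0: 9.2 MHz.
k=1: 17.6 MHz, 36 MHz.
k=2: 44.4 MHz, 62.8 MHz.
k=3: 71.2 MHz, 89.6 MHz.
k=4: 98 MHz, 116.4 MHz.
Within [39.95 MHz, 92.85 MHz]: 44.4 MHz, 62.8 MHz, 71.2 MHz, 89.6 MHz.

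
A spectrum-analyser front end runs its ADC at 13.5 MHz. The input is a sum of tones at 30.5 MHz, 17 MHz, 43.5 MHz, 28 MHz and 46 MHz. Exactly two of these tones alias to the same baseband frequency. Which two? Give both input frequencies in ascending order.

fs/2 = 6.75 MHz.
30.5 MHz mod fs = 3.5 MHz.
3.5 MHz ≤ fs/2 = 6.75 MHz, appears at 3.5 MHz.
17 MHz mod fs = 3.5 MHz.
3.5 MHz ≤ fs/2 = 6.75 MHz, appears at 3.5 MHz.
43.5 MHz mod fs = 3 MHz.
3 MHz ≤ fs/2 = 6.75 MHz, appears at 3 MHz.
28 MHz mod fs = 1 MHz.
1 MHz ≤ fs/2 = 6.75 MHz, appears at 1 MHz.
46 MHz mod fs = 5.5 MHz.
5.5 MHz ≤ fs/2 = 6.75 MHz, appears at 5.5 MHz.
17 MHz and 30.5 MHz both map to 3.5 MHz.

17 MHz, 30.5 MHz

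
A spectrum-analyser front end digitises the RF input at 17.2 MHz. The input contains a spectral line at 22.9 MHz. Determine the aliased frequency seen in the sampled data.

22.9 MHz mod fs = 5.7 MHz.
5.7 MHz ≤ fs/2 = 8.6 MHz, appears at 5.7 MHz.

5.7 MHz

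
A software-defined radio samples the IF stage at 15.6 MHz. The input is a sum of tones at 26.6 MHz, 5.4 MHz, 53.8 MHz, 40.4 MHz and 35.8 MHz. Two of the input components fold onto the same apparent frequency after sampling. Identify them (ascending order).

26.6 MHz, 35.8 MHz

fs/2 = 7.8 MHz.
26.6 MHz mod fs = 11 MHz.
11 MHz > fs/2 = 7.8 MHz, folds to fs − 11 MHz = 4.6 MHz.
5.4 MHz ≤ fs/2 = 7.8 MHz, passes unchanged.
53.8 MHz mod fs = 7 MHz.
7 MHz ≤ fs/2 = 7.8 MHz, appears at 7 MHz.
40.4 MHz mod fs = 9.2 MHz.
9.2 MHz > fs/2 = 7.8 MHz, folds to fs − 9.2 MHz = 6.4 MHz.
35.8 MHz mod fs = 4.6 MHz.
4.6 MHz ≤ fs/2 = 7.8 MHz, appears at 4.6 MHz.
26.6 MHz and 35.8 MHz both map to 4.6 MHz.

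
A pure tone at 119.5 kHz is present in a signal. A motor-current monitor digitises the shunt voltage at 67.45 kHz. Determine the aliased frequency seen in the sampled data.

15.4 kHz

119.5 kHz mod fs = 52.05 kHz.
52.05 kHz > fs/2 = 33.725 kHz, folds to fs − 52.05 kHz = 15.4 kHz.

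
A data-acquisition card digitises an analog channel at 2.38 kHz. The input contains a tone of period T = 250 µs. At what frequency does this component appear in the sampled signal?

0.76 kHz

T = 250 µs → f = 1/T = 4 kHz.
4 kHz mod fs = 1.62 kHz.
1.62 kHz > fs/2 = 1.19 kHz, folds to fs − 1.62 kHz = 0.76 kHz.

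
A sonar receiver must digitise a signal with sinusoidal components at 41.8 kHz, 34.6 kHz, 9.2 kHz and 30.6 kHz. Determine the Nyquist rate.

Highest-frequency component: 41.8 kHz.
Nyquist rate = 2 × 41.8 kHz = 83.6 kHz.

83.6 kHz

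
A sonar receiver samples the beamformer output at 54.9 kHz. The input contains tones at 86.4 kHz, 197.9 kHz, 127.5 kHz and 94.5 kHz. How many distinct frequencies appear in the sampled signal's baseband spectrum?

4

fs/2 = 27.45 kHz.
86.4 kHz mod fs = 31.5 kHz.
31.5 kHz > fs/2 = 27.45 kHz, folds to fs − 31.5 kHz = 23.4 kHz.
197.9 kHz mod fs = 33.2 kHz.
33.2 kHz > fs/2 = 27.45 kHz, folds to fs − 33.2 kHz = 21.7 kHz.
127.5 kHz mod fs = 17.7 kHz.
17.7 kHz ≤ fs/2 = 27.45 kHz, appears at 17.7 kHz.
94.5 kHz mod fs = 39.6 kHz.
39.6 kHz > fs/2 = 27.45 kHz, folds to fs − 39.6 kHz = 15.3 kHz.
Distinct values: {15.3 kHz, 17.7 kHz, 21.7 kHz, 23.4 kHz} → 4.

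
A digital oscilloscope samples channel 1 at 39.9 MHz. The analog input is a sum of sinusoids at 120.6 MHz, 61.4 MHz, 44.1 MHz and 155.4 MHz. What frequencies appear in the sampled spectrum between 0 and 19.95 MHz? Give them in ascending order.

fs/2 = 19.95 MHz.
120.6 MHz mod fs = 0.9 MHz.
0.9 MHz ≤ fs/2 = 19.95 MHz, appears at 0.9 MHz.
61.4 MHz mod fs = 21.5 MHz.
21.5 MHz > fs/2 = 19.95 MHz, folds to fs − 21.5 MHz = 18.4 MHz.
44.1 MHz mod fs = 4.2 MHz.
4.2 MHz ≤ fs/2 = 19.95 MHz, appears at 4.2 MHz.
155.4 MHz mod fs = 35.7 MHz.
35.7 MHz > fs/2 = 19.95 MHz, folds to fs − 35.7 MHz = 4.2 MHz.
Distinct values: {0.9 MHz, 4.2 MHz, 18.4 MHz}.

0.9 MHz, 4.2 MHz, 18.4 MHz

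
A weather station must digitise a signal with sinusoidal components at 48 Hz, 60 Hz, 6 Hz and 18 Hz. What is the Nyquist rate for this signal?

120 Hz

Highest-frequency component: 60 Hz.
Nyquist rate = 2 × 60 Hz = 120 Hz.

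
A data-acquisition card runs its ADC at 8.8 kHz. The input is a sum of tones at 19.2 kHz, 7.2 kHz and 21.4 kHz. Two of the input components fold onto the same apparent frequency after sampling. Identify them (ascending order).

fs/2 = 4.4 kHz.
19.2 kHz mod fs = 1.6 kHz.
1.6 kHz ≤ fs/2 = 4.4 kHz, appears at 1.6 kHz.
7.2 kHz > fs/2 = 4.4 kHz, folds to fs − 7.2 kHz = 1.6 kHz.
21.4 kHz mod fs = 3.8 kHz.
3.8 kHz ≤ fs/2 = 4.4 kHz, appears at 3.8 kHz.
7.2 kHz and 19.2 kHz both map to 1.6 kHz.

7.2 kHz, 19.2 kHz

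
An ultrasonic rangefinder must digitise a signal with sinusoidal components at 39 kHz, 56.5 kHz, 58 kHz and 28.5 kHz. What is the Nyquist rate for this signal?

Highest-frequency component: 58 kHz.
Nyquist rate = 2 × 58 kHz = 116 kHz.

116 kHz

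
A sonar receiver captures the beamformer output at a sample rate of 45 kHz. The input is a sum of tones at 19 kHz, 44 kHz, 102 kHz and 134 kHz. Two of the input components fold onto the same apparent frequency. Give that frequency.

1 kHz

fs/2 = 22.5 kHz.
19 kHz ≤ fs/2 = 22.5 kHz, passes unchanged.
44 kHz > fs/2 = 22.5 kHz, folds to fs − 44 kHz = 1 kHz.
102 kHz mod fs = 12 kHz.
12 kHz ≤ fs/2 = 22.5 kHz, appears at 12 kHz.
134 kHz mod fs = 44 kHz.
44 kHz > fs/2 = 22.5 kHz, folds to fs − 44 kHz = 1 kHz.
44 kHz and 134 kHz both map to 1 kHz.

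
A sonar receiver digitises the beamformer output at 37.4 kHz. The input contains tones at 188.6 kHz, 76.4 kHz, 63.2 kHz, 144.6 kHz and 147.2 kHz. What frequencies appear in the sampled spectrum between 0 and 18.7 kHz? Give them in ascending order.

1.6 kHz, 2.4 kHz, 5 kHz, 11.6 kHz

fs/2 = 18.7 kHz.
188.6 kHz mod fs = 1.6 kHz.
1.6 kHz ≤ fs/2 = 18.7 kHz, appears at 1.6 kHz.
76.4 kHz mod fs = 1.6 kHz.
1.6 kHz ≤ fs/2 = 18.7 kHz, appears at 1.6 kHz.
63.2 kHz mod fs = 25.8 kHz.
25.8 kHz > fs/2 = 18.7 kHz, folds to fs − 25.8 kHz = 11.6 kHz.
144.6 kHz mod fs = 32.4 kHz.
32.4 kHz > fs/2 = 18.7 kHz, folds to fs − 32.4 kHz = 5 kHz.
147.2 kHz mod fs = 35 kHz.
35 kHz > fs/2 = 18.7 kHz, folds to fs − 35 kHz = 2.4 kHz.
Distinct values: {1.6 kHz, 2.4 kHz, 5 kHz, 11.6 kHz}.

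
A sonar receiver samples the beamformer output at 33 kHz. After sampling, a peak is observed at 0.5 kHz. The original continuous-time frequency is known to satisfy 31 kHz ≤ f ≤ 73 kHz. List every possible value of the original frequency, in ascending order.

Frequencies that alias to 0.5 kHz are k·fs ± 0.5 kHz for integer k ≥ 0.
k=0: 0.5 kHz.
k=1: 32.5 kHz, 33.5 kHz.
k=2: 65.5 kHz, 66.5 kHz.
k=3: 98.5 kHz, 99.5 kHz.
Within [31 kHz, 73 kHz]: 32.5 kHz, 33.5 kHz, 65.5 kHz, 66.5 kHz.

32.5 kHz, 33.5 kHz, 65.5 kHz, 66.5 kHz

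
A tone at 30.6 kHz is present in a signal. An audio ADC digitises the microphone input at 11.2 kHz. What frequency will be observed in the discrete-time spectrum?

3 kHz

30.6 kHz mod fs = 8.2 kHz.
8.2 kHz > fs/2 = 5.6 kHz, folds to fs − 8.2 kHz = 3 kHz.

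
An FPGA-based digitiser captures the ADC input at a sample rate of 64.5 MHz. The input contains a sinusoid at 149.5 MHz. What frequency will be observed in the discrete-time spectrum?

20.5 MHz

149.5 MHz mod fs = 20.5 MHz.
20.5 MHz ≤ fs/2 = 32.25 MHz, appears at 20.5 MHz.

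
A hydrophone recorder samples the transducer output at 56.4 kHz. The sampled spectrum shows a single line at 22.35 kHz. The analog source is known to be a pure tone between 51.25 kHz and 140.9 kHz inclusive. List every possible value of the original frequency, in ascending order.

Frequencies that alias to 22.35 kHz are k·fs ± 22.35 kHz for integer k ≥ 0.
k=0: 22.35 kHz.
k=1: 34.05 kHz, 78.75 kHz.
k=2: 90.45 kHz, 135.15 kHz.
k=3: 146.85 kHz, 191.55 kHz.
Within [51.25 kHz, 140.9 kHz]: 78.75 kHz, 90.45 kHz, 135.15 kHz.

78.75 kHz, 90.45 kHz, 135.15 kHz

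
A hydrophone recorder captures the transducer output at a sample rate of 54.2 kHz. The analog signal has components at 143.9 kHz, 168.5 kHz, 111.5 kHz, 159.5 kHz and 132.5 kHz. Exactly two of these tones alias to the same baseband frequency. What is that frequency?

3.1 kHz

fs/2 = 27.1 kHz.
143.9 kHz mod fs = 35.5 kHz.
35.5 kHz > fs/2 = 27.1 kHz, folds to fs − 35.5 kHz = 18.7 kHz.
168.5 kHz mod fs = 5.9 kHz.
5.9 kHz ≤ fs/2 = 27.1 kHz, appears at 5.9 kHz.
111.5 kHz mod fs = 3.1 kHz.
3.1 kHz ≤ fs/2 = 27.1 kHz, appears at 3.1 kHz.
159.5 kHz mod fs = 51.1 kHz.
51.1 kHz > fs/2 = 27.1 kHz, folds to fs − 51.1 kHz = 3.1 kHz.
132.5 kHz mod fs = 24.1 kHz.
24.1 kHz ≤ fs/2 = 27.1 kHz, appears at 24.1 kHz.
111.5 kHz and 159.5 kHz both map to 3.1 kHz.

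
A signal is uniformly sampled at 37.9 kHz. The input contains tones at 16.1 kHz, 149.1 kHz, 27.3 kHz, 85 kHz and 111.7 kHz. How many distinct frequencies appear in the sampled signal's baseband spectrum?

fs/2 = 18.95 kHz.
16.1 kHz ≤ fs/2 = 18.95 kHz, passes unchanged.
149.1 kHz mod fs = 35.4 kHz.
35.4 kHz > fs/2 = 18.95 kHz, folds to fs − 35.4 kHz = 2.5 kHz.
27.3 kHz > fs/2 = 18.95 kHz, folds to fs − 27.3 kHz = 10.6 kHz.
85 kHz mod fs = 9.2 kHz.
9.2 kHz ≤ fs/2 = 18.95 kHz, appears at 9.2 kHz.
111.7 kHz mod fs = 35.9 kHz.
35.9 kHz > fs/2 = 18.95 kHz, folds to fs − 35.9 kHz = 2 kHz.
Distinct values: {2 kHz, 2.5 kHz, 9.2 kHz, 10.6 kHz, 16.1 kHz} → 5.

5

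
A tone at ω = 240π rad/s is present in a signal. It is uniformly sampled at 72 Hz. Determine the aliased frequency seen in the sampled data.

ω = 240π rad/s → f = ω/(2π) = 120 Hz.
120 Hz mod fs = 48 Hz.
48 Hz > fs/2 = 36 Hz, folds to fs − 48 Hz = 24 Hz.

24 Hz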